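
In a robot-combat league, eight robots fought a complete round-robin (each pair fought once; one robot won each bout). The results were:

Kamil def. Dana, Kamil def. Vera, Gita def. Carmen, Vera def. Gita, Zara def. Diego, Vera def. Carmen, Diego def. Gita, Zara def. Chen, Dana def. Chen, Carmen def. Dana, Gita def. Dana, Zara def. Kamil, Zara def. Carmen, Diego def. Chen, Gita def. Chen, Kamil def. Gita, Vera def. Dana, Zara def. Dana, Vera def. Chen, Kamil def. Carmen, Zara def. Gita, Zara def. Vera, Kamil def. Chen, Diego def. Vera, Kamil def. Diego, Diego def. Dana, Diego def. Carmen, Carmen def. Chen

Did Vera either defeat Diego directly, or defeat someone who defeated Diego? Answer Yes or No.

No

Vera did not beat Diego directly.
Vera beat Gita, Chen, Dana, Carmen, but each of them lost to Diego. No two-step path.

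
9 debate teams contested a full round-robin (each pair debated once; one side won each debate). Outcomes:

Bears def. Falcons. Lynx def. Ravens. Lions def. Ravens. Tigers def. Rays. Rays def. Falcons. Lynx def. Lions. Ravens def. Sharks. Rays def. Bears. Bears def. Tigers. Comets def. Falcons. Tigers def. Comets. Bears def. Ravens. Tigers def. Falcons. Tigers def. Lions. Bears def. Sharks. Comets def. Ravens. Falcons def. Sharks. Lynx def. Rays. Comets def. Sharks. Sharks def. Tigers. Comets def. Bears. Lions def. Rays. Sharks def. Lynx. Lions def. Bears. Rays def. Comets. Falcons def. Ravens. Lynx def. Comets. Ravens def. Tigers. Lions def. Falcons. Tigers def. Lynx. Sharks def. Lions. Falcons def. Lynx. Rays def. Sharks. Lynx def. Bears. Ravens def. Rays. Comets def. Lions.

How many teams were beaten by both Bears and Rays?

2

Bears beat: Tigers, Falcons, Ravens, Sharks.
Rays beat: Comets, Bears, Falcons, Sharks.
Both beat: Falcons, Sharks — 2.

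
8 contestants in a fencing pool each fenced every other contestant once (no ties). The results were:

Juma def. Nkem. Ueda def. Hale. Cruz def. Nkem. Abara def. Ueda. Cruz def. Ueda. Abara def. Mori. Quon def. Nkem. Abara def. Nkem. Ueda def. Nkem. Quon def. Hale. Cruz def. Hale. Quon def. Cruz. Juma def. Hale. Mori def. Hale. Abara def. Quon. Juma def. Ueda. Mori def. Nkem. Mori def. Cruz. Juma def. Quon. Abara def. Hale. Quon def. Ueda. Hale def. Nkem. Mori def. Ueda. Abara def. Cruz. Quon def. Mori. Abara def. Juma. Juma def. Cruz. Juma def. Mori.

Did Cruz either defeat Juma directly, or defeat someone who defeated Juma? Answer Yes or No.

No

Cruz did not beat Juma directly.
Cruz beat Hale, Ueda, Nkem, but each of them lost to Juma. No two-step path.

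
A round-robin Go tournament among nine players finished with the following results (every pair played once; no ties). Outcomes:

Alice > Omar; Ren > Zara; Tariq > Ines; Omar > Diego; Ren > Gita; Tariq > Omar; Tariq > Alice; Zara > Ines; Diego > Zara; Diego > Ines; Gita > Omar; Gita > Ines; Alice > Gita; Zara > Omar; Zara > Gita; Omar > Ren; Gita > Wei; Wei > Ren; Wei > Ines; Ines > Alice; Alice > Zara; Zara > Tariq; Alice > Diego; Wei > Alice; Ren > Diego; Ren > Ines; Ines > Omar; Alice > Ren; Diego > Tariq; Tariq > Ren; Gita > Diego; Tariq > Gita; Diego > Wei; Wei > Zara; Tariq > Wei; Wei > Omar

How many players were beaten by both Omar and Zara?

0

Omar beat: Ren, Diego.
Zara beat: Tariq, Gita, Omar, Ines.
No one was beaten by both.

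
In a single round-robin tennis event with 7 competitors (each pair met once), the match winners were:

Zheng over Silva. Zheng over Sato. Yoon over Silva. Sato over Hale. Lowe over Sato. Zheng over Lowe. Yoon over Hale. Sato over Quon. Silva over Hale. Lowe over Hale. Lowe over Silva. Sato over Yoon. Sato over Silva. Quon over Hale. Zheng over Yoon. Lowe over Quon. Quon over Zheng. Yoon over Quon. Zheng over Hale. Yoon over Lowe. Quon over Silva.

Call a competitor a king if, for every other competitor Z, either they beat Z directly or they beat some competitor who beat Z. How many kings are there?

5

Zheng reaches everyone (king).
Yoon reaches everyone (king).
Silva cannot reach Zheng, Yoon, Quon, Lowe, Sato in two steps.
Quon reaches everyone (king).
Hale cannot reach Zheng, Yoon, Silva, Quon, Lowe, Sato in two steps.
Lowe reaches everyone (king).
Sato reaches everyone (king).
Kings: Zheng, Yoon, Quon, Lowe, Sato — 5.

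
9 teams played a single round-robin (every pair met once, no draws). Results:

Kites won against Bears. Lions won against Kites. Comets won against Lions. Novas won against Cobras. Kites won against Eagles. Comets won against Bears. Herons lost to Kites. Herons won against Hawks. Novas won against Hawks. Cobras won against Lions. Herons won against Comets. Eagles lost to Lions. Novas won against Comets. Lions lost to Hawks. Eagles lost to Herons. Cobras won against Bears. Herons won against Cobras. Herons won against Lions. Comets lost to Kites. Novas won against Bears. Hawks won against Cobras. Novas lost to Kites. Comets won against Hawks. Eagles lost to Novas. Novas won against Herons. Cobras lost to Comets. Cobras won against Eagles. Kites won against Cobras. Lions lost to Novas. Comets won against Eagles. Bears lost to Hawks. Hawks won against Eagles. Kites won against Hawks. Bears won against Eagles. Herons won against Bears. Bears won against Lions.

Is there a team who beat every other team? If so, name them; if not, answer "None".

None

Highest win total is Novas with 7 (out of 8 possible).
Novas lost to Kites, so no team went undefeated.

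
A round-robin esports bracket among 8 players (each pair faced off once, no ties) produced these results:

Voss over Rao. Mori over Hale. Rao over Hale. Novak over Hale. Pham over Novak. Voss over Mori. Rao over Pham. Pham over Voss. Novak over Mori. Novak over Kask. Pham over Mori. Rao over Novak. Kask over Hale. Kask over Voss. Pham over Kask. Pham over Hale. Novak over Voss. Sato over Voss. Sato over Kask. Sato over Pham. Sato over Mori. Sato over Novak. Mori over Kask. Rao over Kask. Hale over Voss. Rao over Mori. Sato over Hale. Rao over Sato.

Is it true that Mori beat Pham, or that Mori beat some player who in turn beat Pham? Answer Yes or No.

No

Mori did not beat Pham directly.
Mori beat Hale, Kask, but each of them lost to Pham. No two-step path.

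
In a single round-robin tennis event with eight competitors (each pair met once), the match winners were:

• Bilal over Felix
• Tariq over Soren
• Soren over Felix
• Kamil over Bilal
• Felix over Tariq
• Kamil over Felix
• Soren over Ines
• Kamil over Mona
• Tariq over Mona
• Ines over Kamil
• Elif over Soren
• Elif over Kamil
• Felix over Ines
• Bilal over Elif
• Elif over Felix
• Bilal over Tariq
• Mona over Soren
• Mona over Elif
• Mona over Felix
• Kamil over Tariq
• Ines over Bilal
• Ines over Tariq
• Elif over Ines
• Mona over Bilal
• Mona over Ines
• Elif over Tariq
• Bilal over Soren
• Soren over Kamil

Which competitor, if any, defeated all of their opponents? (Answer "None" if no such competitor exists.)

None

Highest win total is Mona with 5 (out of 7 possible).
Mona lost to Tariq, Kamil, so no competitor went undefeated.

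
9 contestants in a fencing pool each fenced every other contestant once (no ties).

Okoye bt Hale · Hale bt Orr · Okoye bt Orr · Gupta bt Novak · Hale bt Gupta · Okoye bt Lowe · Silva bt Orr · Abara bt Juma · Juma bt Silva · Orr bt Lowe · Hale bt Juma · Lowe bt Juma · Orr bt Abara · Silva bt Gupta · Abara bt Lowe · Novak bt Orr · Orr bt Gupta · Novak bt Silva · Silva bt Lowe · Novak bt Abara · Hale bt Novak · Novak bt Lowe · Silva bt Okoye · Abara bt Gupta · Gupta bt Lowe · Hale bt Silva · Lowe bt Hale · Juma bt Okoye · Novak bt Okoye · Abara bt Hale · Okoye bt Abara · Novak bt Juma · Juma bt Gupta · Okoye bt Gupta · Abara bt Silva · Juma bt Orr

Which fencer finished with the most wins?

Novak

Win totals: Orr 3, Gupta 2, Abara 5, Lowe 2, Hale 5, Juma 4, Novak 6, Okoye 5, Silva 4.
Novak leads with 6 wins (next highest: 5).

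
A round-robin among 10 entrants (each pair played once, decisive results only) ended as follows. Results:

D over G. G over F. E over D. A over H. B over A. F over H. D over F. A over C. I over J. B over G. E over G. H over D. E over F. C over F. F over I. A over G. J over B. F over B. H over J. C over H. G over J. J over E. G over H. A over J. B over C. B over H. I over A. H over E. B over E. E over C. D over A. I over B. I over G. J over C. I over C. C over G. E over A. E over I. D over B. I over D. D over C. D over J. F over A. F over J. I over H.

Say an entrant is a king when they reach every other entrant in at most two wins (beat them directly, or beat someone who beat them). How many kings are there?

9

A cannot reach I in two steps.
B reaches everyone (king).
C reaches everyone (king).
D reaches everyone (king).
E reaches everyone (king).
F reaches everyone (king).
G reaches everyone (king).
H reaches everyone (king).
I reaches everyone (king).
J reaches everyone (king).
Kings: B, C, D, E, F, G, H, I, J — 9.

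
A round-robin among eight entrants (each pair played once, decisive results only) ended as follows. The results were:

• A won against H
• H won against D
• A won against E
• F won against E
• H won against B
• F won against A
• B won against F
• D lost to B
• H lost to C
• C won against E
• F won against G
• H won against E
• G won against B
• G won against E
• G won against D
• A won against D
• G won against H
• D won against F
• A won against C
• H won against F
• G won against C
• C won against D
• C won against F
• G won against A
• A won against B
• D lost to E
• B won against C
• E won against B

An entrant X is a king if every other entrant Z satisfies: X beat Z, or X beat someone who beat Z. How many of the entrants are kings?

5

A cannot reach G in two steps.
B reaches everyone (king).
C reaches everyone (king).
D cannot reach B, C, H in two steps.
E cannot reach A, G, H in two steps.
F reaches everyone (king).
G reaches everyone (king).
H reaches everyone (king).
Kings: B, C, F, G, H — 5.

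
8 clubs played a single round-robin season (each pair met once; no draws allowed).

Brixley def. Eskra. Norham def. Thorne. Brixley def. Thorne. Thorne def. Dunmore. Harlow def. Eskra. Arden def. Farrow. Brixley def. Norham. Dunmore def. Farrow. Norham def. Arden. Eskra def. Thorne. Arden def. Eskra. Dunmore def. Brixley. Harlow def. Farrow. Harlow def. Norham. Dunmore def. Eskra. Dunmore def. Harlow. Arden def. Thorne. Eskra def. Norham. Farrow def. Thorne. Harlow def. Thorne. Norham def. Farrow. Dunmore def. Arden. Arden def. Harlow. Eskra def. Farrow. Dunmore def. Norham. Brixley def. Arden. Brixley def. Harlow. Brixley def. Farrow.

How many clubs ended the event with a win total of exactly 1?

Win totals: Brixley 6, Harlow 4, Norham 3, Farrow 1, Arden 4, Dunmore 6, Thorne 1, Eskra 3.
Exactly 1: Farrow, Thorne — 2 clubs.

2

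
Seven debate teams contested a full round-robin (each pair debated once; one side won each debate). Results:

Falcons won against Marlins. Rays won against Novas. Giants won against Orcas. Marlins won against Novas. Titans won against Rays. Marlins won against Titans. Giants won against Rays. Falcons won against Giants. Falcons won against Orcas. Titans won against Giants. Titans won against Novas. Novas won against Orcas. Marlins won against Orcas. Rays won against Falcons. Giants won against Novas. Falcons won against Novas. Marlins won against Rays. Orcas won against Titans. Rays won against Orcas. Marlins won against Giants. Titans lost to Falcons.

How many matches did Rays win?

Rays' results: beat Falcons, Orcas, Novas; lost to Marlins, Titans, Giants.
That is 3 wins.

3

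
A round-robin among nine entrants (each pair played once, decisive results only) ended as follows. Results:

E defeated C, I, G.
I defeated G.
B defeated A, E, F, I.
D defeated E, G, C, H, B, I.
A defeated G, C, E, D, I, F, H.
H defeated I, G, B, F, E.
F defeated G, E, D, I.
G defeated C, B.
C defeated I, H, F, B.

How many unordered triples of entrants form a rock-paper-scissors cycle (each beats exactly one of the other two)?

Win totals: A 7, B 4, C 4, D 6, E 3, F 4, G 2, H 5, I 1.
An entrant with w wins dominates both others in C(w,2) triples; summing gives 21 + 6 + 6 + 15 + 3 + 6 + 1 + 10 + 0 = 68 transitive triples.
Total triples C(9,3) = 84, so cyclic triples = 84 − 68 = 16.

16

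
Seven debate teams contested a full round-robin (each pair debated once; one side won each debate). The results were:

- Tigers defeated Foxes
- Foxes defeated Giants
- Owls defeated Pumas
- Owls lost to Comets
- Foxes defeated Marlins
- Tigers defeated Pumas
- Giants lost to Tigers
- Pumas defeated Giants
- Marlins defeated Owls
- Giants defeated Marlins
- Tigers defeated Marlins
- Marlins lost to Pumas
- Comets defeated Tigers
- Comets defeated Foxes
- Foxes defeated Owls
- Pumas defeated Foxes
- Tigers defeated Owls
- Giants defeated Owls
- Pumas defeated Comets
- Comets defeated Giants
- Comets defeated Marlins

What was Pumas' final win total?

Pumas' results: beat Comets, Foxes, Marlins, Giants; lost to Tigers, Owls.
That is 4 wins.

4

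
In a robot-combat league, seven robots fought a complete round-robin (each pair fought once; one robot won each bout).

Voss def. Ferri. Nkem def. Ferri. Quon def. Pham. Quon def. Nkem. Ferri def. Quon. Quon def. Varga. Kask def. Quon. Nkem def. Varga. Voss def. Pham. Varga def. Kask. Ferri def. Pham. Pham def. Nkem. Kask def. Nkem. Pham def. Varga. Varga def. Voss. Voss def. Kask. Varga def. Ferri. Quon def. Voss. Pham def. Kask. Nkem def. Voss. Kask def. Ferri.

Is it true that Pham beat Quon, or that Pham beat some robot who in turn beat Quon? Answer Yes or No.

Yes

Pham did not beat Quon directly.
Pham beat Nkem, Varga, Kask. Of those, Kask beat Quon.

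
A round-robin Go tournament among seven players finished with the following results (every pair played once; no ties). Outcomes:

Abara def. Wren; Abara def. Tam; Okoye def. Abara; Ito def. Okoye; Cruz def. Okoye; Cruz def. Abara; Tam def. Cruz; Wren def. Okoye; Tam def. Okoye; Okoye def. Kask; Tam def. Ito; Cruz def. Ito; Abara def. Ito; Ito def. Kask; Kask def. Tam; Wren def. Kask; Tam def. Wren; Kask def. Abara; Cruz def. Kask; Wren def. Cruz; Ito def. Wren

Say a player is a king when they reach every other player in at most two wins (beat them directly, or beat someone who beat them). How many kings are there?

6

Abara reaches everyone (king).
Wren reaches everyone (king).
Cruz reaches everyone (king).
Tam reaches everyone (king).
Okoye cannot reach Cruz in two steps.
Kask reaches everyone (king).
Ito reaches everyone (king).
Kings: Abara, Wren, Cruz, Tam, Kask, Ito — 6.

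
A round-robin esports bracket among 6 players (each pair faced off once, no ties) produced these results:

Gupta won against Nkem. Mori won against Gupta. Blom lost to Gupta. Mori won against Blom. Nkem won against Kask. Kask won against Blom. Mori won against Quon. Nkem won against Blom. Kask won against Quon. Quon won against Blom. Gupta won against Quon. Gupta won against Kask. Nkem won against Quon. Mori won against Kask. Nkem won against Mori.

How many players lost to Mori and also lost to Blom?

0

Mori beat: Kask, Blom, Quon, Gupta.
Blom beat: no one.
No one was beaten by both.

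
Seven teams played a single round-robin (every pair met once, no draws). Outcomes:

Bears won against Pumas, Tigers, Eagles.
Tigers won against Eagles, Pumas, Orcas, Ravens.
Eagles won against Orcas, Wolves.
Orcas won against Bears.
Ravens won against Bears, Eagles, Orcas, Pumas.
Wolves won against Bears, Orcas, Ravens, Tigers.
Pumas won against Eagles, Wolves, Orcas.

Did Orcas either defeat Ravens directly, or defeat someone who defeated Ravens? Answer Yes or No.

No

Orcas did not beat Ravens directly.
Orcas beat Bears, but each of them lost to Ravens. No two-step path.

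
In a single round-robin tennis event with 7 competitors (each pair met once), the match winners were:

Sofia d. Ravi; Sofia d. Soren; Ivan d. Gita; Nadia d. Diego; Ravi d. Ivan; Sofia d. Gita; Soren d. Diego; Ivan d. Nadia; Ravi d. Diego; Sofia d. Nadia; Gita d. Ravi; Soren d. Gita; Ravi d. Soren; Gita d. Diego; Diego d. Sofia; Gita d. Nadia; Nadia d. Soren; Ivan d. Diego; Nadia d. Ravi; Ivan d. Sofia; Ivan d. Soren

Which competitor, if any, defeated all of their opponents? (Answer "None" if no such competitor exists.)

Highest win total is Ivan with 5 (out of 6 possible).
Ivan lost to Ravi, so no competitor went undefeated.

None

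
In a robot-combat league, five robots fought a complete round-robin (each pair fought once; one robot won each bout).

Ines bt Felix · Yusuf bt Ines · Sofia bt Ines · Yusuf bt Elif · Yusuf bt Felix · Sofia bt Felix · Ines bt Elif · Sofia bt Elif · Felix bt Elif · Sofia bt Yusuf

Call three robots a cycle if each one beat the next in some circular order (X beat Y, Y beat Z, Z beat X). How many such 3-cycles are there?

Of the C(5,3) = 10 triples, the cyclic ones are: none.
That is 0.

0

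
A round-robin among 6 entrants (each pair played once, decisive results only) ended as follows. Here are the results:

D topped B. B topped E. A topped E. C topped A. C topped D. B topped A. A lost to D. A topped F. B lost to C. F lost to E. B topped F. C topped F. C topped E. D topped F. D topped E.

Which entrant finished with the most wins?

Win totals: A 2, B 3, C 5, D 4, E 1, F 0.
C leads with 5 wins (next highest: 4).

C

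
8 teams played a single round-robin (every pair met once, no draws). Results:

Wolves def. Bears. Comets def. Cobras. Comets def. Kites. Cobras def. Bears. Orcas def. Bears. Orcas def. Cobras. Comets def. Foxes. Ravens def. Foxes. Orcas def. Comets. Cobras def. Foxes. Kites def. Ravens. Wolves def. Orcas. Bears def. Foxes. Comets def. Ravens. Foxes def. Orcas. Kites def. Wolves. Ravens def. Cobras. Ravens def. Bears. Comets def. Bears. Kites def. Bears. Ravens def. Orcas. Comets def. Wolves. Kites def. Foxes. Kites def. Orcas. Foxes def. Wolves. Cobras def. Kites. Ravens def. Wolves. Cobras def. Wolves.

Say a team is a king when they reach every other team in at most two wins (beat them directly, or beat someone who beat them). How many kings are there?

4

Wolves cannot reach Kites, Ravens in two steps.
Comets reaches everyone (king).
Kites reaches everyone (king).
Foxes cannot reach Kites, Ravens in two steps.
Ravens reaches everyone (king).
Orcas reaches everyone (king).
Bears cannot reach Comets, Kites, Ravens, Cobras in two steps.
Cobras cannot reach Comets in two steps.
Kings: Comets, Kites, Ravens, Orcas — 4.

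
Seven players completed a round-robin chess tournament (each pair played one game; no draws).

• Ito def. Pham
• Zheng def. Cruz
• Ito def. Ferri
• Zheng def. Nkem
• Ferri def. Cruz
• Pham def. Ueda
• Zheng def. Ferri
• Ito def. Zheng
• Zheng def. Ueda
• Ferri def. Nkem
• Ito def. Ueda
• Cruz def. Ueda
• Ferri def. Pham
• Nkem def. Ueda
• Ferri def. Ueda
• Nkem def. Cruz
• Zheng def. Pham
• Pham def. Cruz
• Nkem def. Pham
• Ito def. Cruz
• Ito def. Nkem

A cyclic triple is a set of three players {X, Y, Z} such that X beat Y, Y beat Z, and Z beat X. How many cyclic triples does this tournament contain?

0

Win totals: Ito 6, Pham 2, Ferri 4, Cruz 1, Ueda 0, Zheng 5, Nkem 3.
A player with w wins dominates both others in C(w,2) triples; summing gives 15 + 1 + 6 + 0 + 0 + 10 + 3 = 35 transitive triples.
Total triples C(7,3) = 35, so cyclic triples = 35 − 35 = 0.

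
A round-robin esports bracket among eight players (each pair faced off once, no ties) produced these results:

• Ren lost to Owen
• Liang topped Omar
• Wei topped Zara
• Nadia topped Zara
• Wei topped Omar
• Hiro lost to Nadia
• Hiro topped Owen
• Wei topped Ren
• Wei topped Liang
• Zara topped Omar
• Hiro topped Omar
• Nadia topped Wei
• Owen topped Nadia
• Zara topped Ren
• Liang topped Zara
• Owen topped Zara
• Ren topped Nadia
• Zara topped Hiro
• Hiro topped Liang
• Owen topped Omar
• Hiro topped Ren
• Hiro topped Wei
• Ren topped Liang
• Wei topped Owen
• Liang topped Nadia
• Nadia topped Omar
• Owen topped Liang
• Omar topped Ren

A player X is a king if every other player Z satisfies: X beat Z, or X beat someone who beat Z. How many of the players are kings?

5

Nadia reaches everyone (king).
Ren cannot reach Owen in two steps.
Liang cannot reach Owen in two steps.
Zara reaches everyone (king).
Owen reaches everyone (king).
Omar cannot reach Zara, Owen, Hiro, Wei in two steps.
Hiro reaches everyone (king).
Wei reaches everyone (king).
Kings: Nadia, Zara, Owen, Hiro, Wei — 5.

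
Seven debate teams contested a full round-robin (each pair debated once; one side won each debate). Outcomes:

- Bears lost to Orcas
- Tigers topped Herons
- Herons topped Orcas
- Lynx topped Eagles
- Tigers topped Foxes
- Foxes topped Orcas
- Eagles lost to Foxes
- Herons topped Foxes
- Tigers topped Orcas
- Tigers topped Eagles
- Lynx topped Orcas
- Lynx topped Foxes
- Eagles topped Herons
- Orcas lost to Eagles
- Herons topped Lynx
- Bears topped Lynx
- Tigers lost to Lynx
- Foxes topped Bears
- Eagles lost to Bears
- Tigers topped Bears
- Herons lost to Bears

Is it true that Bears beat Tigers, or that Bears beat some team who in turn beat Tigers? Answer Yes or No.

Yes

Bears did not beat Tigers directly.
Bears beat Lynx, Herons, Eagles. Of those, Lynx beat Tigers.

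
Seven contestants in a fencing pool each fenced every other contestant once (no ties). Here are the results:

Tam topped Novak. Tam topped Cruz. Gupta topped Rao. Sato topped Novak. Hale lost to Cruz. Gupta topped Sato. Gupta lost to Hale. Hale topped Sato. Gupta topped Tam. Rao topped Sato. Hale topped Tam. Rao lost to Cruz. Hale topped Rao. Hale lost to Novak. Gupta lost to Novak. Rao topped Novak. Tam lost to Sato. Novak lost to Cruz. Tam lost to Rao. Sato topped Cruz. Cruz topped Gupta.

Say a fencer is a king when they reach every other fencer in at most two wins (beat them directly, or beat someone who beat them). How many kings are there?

Hale reaches everyone (king).
Novak cannot reach Cruz in two steps.
Gupta cannot reach Hale in two steps.
Rao reaches everyone (king).
Tam cannot reach Sato in two steps.
Sato reaches everyone (king).
Cruz reaches everyone (king).
Kings: Hale, Rao, Sato, Cruz — 4.

4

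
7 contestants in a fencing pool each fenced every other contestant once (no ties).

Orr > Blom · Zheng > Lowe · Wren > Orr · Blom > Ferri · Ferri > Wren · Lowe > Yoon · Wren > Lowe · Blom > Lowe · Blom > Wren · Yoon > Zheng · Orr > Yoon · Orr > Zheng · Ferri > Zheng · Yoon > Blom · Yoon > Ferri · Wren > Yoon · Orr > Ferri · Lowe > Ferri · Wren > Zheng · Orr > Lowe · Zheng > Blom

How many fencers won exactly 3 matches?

Win totals: Ferri 2, Blom 3, Wren 4, Yoon 3, Zheng 2, Orr 5, Lowe 2.
Exactly 3: Blom, Yoon — 2 fencers.

2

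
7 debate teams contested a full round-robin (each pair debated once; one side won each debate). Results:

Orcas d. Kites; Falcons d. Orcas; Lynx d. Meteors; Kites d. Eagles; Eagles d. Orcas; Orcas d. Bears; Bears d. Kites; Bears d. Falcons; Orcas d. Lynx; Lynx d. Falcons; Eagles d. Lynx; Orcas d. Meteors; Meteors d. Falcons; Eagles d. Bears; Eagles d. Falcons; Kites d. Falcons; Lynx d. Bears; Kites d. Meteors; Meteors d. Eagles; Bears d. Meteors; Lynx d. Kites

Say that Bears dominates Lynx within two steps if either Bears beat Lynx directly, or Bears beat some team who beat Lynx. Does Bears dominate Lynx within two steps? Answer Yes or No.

No

Bears did not beat Lynx directly.
Bears beat Kites, Falcons, Meteors, but each of them lost to Lynx. No two-step path.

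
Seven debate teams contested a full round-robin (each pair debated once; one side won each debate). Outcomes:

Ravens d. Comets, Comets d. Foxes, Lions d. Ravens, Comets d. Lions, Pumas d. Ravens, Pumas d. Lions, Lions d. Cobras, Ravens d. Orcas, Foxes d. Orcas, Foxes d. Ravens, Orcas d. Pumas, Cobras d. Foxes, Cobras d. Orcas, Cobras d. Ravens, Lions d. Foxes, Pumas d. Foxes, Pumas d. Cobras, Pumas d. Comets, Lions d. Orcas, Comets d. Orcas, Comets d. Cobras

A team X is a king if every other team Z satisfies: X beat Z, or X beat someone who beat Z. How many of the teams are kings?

5

Foxes cannot reach Lions, Cobras in two steps.
Ravens reaches everyone (king).
Lions reaches everyone (king).
Orcas reaches everyone (king).
Cobras cannot reach Lions in two steps.
Pumas reaches everyone (king).
Comets reaches everyone (king).
Kings: Ravens, Lions, Orcas, Pumas, Comets — 5.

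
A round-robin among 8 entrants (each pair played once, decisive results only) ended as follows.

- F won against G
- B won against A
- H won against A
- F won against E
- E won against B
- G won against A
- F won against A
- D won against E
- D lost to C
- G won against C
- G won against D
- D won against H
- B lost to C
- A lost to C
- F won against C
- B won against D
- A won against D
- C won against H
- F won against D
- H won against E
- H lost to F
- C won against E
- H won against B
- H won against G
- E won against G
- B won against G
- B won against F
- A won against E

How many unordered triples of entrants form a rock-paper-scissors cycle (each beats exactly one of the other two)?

Win totals: A 2, B 4, C 5, D 2, E 2, F 6, G 3, H 4.
An entrant with w wins dominates both others in C(w,2) triples; summing gives 1 + 6 + 10 + 1 + 1 + 15 + 3 + 6 = 43 transitive triples.
Total triples C(8,3) = 56, so cyclic triples = 56 − 43 = 13.

13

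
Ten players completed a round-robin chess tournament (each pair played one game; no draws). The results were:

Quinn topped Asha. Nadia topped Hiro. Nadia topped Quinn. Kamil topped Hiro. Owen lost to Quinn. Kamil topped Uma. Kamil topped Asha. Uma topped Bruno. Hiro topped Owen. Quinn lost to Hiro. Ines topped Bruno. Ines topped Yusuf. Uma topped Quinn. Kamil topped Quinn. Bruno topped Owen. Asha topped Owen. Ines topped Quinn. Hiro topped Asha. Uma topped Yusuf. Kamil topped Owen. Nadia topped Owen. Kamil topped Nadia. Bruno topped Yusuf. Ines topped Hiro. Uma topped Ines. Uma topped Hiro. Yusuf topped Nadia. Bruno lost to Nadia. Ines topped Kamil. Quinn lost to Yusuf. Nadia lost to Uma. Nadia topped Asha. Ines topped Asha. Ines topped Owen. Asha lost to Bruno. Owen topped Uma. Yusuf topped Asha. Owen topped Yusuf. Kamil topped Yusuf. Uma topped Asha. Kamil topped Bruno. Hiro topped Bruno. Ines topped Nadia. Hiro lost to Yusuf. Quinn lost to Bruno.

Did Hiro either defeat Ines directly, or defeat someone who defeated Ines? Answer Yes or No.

Hiro did not beat Ines directly.
Hiro beat Owen, Bruno, Asha, Quinn, but each of them lost to Ines. No two-step path.

No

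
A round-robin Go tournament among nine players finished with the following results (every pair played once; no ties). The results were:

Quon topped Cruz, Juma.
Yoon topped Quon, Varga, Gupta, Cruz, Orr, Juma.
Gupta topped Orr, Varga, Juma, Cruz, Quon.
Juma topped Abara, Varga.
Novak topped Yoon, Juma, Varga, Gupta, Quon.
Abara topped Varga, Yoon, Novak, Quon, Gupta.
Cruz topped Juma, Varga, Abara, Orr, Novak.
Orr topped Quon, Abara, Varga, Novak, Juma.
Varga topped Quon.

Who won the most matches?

Yoon

Win totals: Cruz 5, Juma 2, Varga 1, Gupta 5, Quon 2, Yoon 6, Novak 5, Orr 5, Abara 5.
Yoon leads with 6 wins (next highest: 5).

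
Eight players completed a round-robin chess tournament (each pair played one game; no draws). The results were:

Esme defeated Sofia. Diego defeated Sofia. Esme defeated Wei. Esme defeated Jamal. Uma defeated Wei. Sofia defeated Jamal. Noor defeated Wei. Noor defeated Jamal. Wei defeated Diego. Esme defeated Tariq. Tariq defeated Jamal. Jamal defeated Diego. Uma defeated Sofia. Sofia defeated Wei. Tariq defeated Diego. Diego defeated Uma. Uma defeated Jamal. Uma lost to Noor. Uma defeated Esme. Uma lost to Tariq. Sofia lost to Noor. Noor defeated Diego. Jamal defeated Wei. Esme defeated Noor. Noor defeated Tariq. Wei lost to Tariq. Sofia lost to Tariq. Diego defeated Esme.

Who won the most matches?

Win totals: Uma 4, Tariq 5, Esme 5, Diego 3, Wei 1, Jamal 2, Sofia 2, Noor 6.
Noor leads with 6 wins (next highest: 5).

Noor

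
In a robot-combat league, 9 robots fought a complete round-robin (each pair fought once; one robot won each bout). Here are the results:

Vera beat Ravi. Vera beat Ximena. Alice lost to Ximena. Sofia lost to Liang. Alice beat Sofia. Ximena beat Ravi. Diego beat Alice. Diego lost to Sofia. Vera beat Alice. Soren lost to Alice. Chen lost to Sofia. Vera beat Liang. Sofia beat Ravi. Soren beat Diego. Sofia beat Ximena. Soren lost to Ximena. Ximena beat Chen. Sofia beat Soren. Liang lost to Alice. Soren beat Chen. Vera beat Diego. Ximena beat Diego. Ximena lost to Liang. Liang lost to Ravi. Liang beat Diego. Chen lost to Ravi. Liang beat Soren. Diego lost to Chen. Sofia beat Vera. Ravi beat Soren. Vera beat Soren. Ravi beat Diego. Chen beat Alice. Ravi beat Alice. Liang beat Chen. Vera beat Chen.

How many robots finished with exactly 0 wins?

0

Win totals: Vera 7, Ximena 5, Soren 2, Alice 3, Diego 1, Liang 5, Ravi 5, Chen 2, Sofia 6.
No robot has exactly 0 wins.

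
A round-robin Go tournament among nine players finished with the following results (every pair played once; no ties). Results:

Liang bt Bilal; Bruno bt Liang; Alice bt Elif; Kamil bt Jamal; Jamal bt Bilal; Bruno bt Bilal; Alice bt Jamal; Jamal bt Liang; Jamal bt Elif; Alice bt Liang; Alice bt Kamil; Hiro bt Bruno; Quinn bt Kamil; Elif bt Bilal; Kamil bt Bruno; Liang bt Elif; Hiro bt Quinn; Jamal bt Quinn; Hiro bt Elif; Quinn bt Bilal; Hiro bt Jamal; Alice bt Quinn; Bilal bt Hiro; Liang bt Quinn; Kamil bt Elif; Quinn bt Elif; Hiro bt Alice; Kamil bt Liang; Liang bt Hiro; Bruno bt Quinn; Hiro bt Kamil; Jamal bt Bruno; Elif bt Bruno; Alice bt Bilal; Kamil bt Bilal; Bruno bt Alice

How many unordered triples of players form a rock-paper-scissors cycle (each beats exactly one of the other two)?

Win totals: Quinn 3, Alice 6, Bruno 4, Hiro 6, Jamal 5, Kamil 5, Liang 4, Bilal 1, Elif 2.
A player with w wins dominates both others in C(w,2) triples; summing gives 3 + 15 + 6 + 15 + 10 + 10 + 6 + 0 + 1 = 66 transitive triples.
Total triples C(9,3) = 84, so cyclic triples = 84 − 66 = 18.

18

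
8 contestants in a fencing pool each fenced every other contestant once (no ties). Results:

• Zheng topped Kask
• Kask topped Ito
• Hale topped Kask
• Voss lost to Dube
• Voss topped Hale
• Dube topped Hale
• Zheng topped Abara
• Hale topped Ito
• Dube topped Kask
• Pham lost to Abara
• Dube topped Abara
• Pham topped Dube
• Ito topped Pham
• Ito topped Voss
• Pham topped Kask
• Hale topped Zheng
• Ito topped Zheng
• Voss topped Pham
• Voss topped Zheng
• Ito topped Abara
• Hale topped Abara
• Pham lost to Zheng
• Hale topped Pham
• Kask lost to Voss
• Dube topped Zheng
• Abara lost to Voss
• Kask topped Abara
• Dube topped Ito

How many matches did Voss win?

Voss' results: beat Pham, Zheng, Kask, Abara, Hale; lost to Dube, Ito.
That is 5 wins.

5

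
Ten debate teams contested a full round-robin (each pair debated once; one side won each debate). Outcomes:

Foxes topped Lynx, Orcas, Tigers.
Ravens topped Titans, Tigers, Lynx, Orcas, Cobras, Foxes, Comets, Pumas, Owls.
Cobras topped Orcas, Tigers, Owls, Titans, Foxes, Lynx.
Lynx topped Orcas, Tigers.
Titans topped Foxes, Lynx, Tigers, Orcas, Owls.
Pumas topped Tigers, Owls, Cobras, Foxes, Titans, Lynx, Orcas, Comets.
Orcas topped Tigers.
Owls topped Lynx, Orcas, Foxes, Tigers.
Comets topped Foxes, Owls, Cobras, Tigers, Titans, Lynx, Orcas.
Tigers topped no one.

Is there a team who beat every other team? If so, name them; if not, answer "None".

Ravens

Ravens has 9 wins out of 9 opponents — a perfect record.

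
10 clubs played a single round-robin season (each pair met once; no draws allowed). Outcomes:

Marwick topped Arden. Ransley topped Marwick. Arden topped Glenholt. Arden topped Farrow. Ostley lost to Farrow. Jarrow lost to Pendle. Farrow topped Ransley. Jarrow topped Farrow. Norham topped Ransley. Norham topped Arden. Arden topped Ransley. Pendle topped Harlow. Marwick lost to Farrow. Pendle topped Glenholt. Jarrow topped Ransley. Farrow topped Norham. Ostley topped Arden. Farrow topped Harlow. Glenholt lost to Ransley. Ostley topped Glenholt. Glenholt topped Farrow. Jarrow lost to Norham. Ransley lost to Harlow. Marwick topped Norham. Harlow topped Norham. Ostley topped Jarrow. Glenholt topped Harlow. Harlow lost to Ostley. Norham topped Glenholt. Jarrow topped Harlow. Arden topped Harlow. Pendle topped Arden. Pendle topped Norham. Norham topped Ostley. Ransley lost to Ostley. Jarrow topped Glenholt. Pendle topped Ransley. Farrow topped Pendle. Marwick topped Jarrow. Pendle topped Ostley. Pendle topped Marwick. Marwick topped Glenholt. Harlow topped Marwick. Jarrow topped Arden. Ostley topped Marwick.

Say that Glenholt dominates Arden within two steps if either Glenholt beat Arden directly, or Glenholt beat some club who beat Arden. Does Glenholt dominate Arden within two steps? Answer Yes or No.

No

Glenholt did not beat Arden directly.
Glenholt beat Harlow, Farrow, but each of them lost to Arden. No two-step path.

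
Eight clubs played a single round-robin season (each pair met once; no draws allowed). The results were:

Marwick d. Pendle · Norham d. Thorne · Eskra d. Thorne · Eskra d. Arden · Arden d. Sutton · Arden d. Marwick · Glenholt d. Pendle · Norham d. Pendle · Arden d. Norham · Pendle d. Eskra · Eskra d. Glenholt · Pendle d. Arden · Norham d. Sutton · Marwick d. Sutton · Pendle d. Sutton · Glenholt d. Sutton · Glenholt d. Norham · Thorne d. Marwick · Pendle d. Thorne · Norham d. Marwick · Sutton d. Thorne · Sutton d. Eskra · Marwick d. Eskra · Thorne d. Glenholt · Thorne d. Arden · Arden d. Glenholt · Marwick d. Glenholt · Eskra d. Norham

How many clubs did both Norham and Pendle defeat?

2

Norham beat: Marwick, Sutton, Thorne, Pendle.
Pendle beat: Arden, Eskra, Sutton, Thorne.
Both beat: Sutton, Thorne — 2.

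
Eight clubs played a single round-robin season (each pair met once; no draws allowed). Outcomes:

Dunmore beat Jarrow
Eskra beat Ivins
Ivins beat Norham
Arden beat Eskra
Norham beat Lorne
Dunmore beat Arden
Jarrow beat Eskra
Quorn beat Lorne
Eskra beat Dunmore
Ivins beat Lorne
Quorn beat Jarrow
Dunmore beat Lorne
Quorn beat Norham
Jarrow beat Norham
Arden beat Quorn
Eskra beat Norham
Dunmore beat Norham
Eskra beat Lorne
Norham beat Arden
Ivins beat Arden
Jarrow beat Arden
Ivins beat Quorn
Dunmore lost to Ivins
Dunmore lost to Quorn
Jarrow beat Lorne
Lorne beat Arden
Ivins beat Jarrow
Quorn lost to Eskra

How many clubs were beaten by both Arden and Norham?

Arden beat: Eskra, Quorn.
Norham beat: Lorne, Arden.
No one was beaten by both.

0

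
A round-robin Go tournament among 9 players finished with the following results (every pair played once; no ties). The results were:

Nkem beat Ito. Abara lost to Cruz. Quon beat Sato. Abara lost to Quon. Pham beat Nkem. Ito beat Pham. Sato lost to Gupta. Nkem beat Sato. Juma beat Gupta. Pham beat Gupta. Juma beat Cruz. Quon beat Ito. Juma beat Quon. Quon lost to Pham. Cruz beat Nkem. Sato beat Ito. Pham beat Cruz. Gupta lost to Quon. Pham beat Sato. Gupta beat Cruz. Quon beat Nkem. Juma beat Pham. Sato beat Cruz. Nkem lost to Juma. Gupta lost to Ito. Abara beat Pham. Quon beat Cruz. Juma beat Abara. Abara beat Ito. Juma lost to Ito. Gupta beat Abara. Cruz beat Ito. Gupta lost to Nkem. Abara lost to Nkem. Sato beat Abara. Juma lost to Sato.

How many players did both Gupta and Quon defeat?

Gupta beat: Sato, Cruz, Abara.
Quon beat: Ito, Nkem, Sato, Cruz, Abara, Gupta.
Both beat: Sato, Cruz, Abara — 3.

3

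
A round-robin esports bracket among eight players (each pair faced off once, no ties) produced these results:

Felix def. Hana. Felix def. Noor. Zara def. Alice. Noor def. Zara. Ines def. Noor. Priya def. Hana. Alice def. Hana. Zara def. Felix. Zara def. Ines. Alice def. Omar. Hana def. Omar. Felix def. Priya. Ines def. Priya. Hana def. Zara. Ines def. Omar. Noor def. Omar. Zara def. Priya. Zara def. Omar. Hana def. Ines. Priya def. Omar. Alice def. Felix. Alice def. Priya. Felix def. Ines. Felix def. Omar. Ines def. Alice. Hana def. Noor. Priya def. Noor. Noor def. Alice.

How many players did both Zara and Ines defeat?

Zara beat: Alice, Ines, Priya, Omar, Felix.
Ines beat: Alice, Priya, Omar, Noor.
Both beat: Alice, Priya, Omar — 3.

3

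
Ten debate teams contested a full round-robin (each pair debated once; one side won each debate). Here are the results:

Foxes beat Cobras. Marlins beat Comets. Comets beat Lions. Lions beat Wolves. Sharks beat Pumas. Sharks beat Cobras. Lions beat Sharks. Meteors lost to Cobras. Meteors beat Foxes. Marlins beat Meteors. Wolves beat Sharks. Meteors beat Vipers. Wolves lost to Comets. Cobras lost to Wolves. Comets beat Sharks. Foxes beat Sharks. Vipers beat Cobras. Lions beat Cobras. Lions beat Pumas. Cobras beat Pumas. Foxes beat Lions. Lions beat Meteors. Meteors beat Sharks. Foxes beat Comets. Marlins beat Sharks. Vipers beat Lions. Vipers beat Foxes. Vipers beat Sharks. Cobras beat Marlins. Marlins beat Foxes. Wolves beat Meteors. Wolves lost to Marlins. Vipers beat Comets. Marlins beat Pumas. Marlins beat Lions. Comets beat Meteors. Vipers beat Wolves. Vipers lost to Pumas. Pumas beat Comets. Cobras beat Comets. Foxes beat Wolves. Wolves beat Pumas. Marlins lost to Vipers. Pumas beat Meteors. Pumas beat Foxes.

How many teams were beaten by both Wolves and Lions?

4

Wolves beat: Meteors, Cobras, Sharks, Pumas.
Lions beat: Meteors, Wolves, Cobras, Sharks, Pumas.
Both beat: Meteors, Cobras, Sharks, Pumas — 4.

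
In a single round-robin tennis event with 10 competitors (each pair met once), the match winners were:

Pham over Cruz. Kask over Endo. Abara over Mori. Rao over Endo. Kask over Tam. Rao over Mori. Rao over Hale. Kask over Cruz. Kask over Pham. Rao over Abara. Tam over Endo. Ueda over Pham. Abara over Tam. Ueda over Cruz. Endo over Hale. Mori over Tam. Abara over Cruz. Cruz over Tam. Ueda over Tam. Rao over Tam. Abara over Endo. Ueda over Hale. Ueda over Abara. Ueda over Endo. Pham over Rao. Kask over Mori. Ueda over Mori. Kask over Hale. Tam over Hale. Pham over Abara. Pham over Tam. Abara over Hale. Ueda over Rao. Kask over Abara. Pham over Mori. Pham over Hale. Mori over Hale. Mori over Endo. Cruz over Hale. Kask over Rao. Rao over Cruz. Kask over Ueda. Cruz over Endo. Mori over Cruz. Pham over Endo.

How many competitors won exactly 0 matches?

Win totals: Hale 0, Cruz 3, Tam 2, Rao 6, Abara 5, Endo 1, Mori 4, Kask 9, Pham 7, Ueda 8.
Exactly 0: Hale — 1 competitor.

1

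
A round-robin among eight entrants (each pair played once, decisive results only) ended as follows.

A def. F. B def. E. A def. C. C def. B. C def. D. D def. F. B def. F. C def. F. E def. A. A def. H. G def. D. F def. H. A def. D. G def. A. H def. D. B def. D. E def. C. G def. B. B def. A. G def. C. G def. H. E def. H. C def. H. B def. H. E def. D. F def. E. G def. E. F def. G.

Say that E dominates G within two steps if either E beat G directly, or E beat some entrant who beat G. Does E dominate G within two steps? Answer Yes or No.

No

E did not beat G directly.
E beat A, C, D, H, but each of them lost to G. No two-step path.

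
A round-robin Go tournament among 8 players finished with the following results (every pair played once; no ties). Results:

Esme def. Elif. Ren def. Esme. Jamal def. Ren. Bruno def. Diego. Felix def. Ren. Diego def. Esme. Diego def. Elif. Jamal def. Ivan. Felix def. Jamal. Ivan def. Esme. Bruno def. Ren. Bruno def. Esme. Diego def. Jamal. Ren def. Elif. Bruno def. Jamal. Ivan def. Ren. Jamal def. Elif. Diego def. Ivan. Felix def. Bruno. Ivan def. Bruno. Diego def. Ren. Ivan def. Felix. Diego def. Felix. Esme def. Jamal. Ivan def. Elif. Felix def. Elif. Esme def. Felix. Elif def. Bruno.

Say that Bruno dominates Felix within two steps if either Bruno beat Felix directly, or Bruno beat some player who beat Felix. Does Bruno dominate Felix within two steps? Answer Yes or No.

Yes

Bruno did not beat Felix directly.
Bruno beat Ren, Diego, Esme, Jamal. Of those, Diego beat Felix.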